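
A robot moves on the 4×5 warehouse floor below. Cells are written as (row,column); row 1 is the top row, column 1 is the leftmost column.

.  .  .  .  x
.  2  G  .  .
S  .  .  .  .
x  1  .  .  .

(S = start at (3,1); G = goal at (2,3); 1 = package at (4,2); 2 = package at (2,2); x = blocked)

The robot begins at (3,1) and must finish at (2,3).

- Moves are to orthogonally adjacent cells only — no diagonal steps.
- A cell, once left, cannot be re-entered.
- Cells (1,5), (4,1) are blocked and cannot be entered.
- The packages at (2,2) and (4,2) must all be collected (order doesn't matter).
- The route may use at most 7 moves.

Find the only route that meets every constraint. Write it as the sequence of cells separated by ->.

(3,1) -> (2,1) -> (2,2) -> (3,2) -> (4,2) -> (4,3) -> (3,3) -> (2,3)

The budget equals the shortest possible length, so every move has to be on a shortest route through the required cells.
Route from (3,1): up 1 to (2,1), right 1 to (2,2), down 2 to (4,2), right 1 to (4,3), up 2 to (2,3) — 7 moves in all.
Check: all required cells visited; 7 ≤ 7 moves.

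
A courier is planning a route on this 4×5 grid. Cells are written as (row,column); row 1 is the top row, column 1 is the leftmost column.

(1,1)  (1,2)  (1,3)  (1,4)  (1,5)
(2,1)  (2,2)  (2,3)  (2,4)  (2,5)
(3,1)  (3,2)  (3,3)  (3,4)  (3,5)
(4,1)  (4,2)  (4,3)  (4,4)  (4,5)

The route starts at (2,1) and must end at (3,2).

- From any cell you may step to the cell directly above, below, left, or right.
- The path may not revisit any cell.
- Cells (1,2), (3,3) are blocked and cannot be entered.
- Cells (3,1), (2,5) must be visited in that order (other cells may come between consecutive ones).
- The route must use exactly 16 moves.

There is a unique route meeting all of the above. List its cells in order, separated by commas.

(2,1), (3,1), (4,1), (4,2), (4,3), (4,4), (4,5), (3,5), (3,4), (2,4), (2,5), (1,5), (1,4), (1,3), (2,3), (2,2), (3,2)

The waypoints must appear in the order (3,1), (2,5), with no cell reused.
Route from (2,1): down 2 to (4,1), right 4 to (4,5), up 1 to (3,5), left 1 to (3,4), up 1 to (2,4), right 1 to (2,5), up 1 to (1,5), left 2 to (1,3), down 1 to (2,3), left 1 to (2,2), down 1 to (3,2) — 16 moves in all.
Check: order respected ((3,1) at step 1, (2,5) at step 10); 16 moves as required.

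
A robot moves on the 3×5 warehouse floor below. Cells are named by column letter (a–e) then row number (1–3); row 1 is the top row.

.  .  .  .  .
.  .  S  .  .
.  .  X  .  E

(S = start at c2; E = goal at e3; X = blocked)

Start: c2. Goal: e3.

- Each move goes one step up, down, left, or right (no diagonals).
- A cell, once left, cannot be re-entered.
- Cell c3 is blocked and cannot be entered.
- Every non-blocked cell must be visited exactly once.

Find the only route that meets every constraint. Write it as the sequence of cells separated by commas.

c2, b2, b3, a3, a2, a1, b1, c1, d1, e1, e2, d2, d3, e3

Need to visit all 14 open cells exactly once, starting at c2 and ending at e3.
Cell d3 has only two open neighbours (d2 and e3), so the path must pass straight through it: one of those is the cell it's entered from and the other is where it exits.
Route from c2: left 1 to b2, down 1 to b3, left 1 to a3, up 2 to a1, right 4 to e1, down 1 to e2, left 1 to d2, down 1 to d3, right 1 to e3 — 13 moves in all.
Check: all 14 open cells covered.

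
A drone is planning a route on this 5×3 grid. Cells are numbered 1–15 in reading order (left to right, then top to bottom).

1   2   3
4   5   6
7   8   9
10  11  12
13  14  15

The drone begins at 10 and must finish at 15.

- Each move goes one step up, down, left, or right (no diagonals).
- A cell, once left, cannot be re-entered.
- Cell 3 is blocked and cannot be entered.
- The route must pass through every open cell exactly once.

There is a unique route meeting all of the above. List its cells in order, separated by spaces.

Need to visit all 14 open cells exactly once, starting at 10 and ending at 15.
Cell 6 has only two open neighbours (9 and 5), so the path must pass straight through it: one of those is the cell it's entered from and the other is where it exits.
Route from 10: down 1 to 13, right 1 to 14, up 2 to 8, left 1 to 7, up 2 to 1, right 1 to 2, down 1 to 5, right 1 to 6, down 3 to 15 — 13 moves in all.
Check: all 14 open cells covered.

10 13 14 11 8 7 4 1 2 5 6 9 12 15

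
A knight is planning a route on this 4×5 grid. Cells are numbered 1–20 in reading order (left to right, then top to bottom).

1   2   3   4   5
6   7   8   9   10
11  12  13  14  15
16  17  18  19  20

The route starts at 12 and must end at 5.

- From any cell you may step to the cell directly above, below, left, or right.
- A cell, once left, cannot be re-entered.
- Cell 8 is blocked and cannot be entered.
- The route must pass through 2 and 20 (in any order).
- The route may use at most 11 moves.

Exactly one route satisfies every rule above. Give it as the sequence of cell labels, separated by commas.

Any route must reach 2 and 20 and still end at 5 within 11 moves, so the order of the required stops is forced.
Route from 12: 2× up (reaching 2), 2× right (reaching 4), 3× down (reaching 19), right to 20, 3× up (reaching 5) — 11 moves in all.
Check: all required cells visited; 11 ≤ 11 moves.

12, 7, 2, 3, 4, 9, 14, 19, 20, 15, 10, 5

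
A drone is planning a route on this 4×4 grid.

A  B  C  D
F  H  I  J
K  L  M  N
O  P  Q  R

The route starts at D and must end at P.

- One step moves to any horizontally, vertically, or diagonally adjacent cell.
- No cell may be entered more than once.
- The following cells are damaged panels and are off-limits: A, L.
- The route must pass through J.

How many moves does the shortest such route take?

3

Any route passes through J somewhere between D and P. Summing Chebyshev distances along the two legs (D → J → P) gives a lower bound of 1 + 2 = 3 moves.
A route of 3 moves achieves this: D → J → M → P.
Since 3 matches the lower bound, it is optimal.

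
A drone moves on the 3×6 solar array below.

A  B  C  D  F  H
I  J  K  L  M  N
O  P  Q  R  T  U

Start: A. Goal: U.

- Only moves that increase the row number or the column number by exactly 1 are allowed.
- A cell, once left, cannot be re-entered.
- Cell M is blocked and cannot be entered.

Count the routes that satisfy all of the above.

11

A right/down-only route from A to U makes exactly 2 down-moves and 5 right-moves in some order.
With no other constraints that would be C(7,2) = 21 routes.
Subtract routes through each blocked cell (inclusion–exclusion for overlaps): − through M: 10 → 11.
That gives 11 routes.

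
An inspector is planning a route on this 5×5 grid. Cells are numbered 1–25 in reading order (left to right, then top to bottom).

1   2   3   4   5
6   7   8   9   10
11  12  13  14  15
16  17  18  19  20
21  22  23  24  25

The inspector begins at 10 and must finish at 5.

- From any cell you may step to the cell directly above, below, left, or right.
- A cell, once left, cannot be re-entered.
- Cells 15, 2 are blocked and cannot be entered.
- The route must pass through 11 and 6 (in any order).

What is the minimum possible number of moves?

Any route passes through 11 and 6 in some order between 10 and 5. Summing Manhattan distances along each leg and taking the cheapest ordering (10 → 11 → 6 → 5) gives a lower bound of 5 + 1 + 5 = 11 moves.
A route of 11 moves achieves this: 10 → 9 → 14 → 13 → 12 → 11 → 6 → 7 → 8 → 3 → 4 → 5.
Since 11 matches the lower bound, it is optimal.

11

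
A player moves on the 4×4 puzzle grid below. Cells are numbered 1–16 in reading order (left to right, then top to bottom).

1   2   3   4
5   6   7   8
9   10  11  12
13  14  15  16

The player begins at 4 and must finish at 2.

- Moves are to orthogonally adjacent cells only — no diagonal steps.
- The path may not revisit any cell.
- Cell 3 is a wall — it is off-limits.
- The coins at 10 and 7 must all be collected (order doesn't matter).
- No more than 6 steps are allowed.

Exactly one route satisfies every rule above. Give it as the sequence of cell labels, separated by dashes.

Any route must reach 10 and 7 and still end at 2 within 6 moves, so the order of the required stops is forced.
Route from 4: down to 8, left to 7, down to 11, left to 10, 2× up (reaching 2) — 6 moves in all.
Check: all required cells visited; 6 ≤ 6 moves.

4 - 8 - 7 - 11 - 10 - 6 - 2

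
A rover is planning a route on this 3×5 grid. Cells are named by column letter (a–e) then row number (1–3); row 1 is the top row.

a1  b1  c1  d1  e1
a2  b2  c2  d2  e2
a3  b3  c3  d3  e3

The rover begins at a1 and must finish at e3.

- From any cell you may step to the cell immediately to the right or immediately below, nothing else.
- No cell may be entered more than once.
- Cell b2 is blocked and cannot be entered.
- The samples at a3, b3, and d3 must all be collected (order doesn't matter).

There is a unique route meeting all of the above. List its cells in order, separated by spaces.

Moves only go right or down, so the column and row indices never decrease.
Route from a1: 2× down (reaching a3), 4× right (reaching e3) — 6 moves in all.
Check: all required cells visited.

a1 a2 a3 b3 c3 d3 e3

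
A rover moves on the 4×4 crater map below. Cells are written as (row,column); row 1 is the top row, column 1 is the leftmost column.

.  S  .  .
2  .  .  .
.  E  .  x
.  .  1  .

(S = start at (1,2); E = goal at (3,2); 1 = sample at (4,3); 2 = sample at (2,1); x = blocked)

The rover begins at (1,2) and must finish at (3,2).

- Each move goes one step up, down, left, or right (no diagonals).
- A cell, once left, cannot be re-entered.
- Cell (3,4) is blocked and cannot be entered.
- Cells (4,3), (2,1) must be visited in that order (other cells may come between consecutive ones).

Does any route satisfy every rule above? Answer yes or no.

One route that works: (1,2) → (1,3) → (2,3) → (3,3) → (4,3) → (4,2) → (4,1) → (3,1) → (2,1) → (2,2) → (3,2).

yes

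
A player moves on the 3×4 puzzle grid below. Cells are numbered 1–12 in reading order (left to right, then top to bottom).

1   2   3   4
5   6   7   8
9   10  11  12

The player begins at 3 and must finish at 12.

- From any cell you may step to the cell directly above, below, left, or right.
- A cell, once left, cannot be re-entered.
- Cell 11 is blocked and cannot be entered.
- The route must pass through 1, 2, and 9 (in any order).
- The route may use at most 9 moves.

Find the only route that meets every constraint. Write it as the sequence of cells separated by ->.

3 -> 2 -> 1 -> 5 -> 9 -> 10 -> 6 -> 7 -> 8 -> 12

Any route must reach 1, 2, and 9 and still end at 12 within 9 moves, so the order of the required stops is forced.
Route from 3: 2× left (reaching 1), 2× down (reaching 9), right to 10, up to 6, 2× right (reaching 8), down to 12 — 9 moves in all.
Check: all required cells visited; 9 ≤ 9 moves.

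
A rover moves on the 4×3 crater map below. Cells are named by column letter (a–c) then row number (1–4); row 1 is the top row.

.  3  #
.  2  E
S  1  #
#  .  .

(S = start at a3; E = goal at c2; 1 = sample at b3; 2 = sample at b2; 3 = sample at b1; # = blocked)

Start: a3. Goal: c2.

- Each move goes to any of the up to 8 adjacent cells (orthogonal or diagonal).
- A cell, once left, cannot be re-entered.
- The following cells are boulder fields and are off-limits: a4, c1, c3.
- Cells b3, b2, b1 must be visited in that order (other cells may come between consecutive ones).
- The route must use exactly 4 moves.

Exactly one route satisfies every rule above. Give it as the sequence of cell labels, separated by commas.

a3, b3, b2, b1, c2

The waypoints must appear in the order b3, b2, b1, with no cell reused.
Route from a3: right to b3, 2× up (reaching b1), down-right to c2 — 4 moves in all.
Check: order respected (1 at step 1, 2 at step 2, 3 at step 3); 4 moves as required.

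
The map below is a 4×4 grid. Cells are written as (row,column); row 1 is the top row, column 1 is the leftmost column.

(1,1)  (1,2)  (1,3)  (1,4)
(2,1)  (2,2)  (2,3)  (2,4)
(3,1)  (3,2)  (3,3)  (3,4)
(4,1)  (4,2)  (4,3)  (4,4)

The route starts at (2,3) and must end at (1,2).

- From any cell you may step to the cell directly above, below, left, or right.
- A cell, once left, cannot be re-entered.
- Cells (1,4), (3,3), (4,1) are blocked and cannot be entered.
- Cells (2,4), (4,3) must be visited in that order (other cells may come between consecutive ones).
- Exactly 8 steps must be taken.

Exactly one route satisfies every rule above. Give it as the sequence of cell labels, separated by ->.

(2,3) -> (2,4) -> (3,4) -> (4,4) -> (4,3) -> (4,2) -> (3,2) -> (2,2) -> (1,2)

The waypoints must appear in the order (2,4), (4,3), with no cell reused.
Route from (2,3): right to (2,4), 2× down (reaching (4,4)), 2× left (reaching (4,2)), 3× up (reaching (1,2)) — 8 moves in all.
Check: order respected ((2,4) at step 1, (4,3) at step 4); 8 moves as required.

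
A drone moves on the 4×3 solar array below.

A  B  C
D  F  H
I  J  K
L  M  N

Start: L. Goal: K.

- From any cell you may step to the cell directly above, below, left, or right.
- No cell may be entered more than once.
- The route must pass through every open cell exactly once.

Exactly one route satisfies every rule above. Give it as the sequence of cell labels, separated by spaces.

L I D A B C H F J M N K

Need to visit all 12 open cells exactly once, starting at L and ending at K.
Cell N has only two open neighbours (K and M), so the path must pass straight through it: one of those is the cell it's entered from and the other is where it exits.
Route from L: up 3 to A, right 2 to C, down 1 to H, left 1 to F, down 2 to M, right 1 to N, up 1 to K — 11 moves in all.
Check: all 12 open cells covered.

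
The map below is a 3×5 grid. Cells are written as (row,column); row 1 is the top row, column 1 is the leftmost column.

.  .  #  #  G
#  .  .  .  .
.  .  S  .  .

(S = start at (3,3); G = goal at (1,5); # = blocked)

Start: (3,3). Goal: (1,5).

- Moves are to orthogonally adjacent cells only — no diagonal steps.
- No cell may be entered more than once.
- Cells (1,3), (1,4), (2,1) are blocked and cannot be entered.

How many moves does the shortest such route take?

The Manhattan distance from (3,3) to (1,5) is |3−1| + |3−5| = 4, so at least 4 moves are needed.
A route of 4 moves achieves this: (3,3) → (2,3) → (2,4) → (2,5) → (1,5).
Since 4 matches the lower bound, it is optimal.

4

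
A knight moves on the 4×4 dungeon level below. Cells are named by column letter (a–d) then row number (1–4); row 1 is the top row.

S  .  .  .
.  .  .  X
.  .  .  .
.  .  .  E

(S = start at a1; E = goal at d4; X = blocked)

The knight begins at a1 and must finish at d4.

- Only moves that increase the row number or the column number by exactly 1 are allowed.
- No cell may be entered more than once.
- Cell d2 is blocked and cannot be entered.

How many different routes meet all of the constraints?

A right/down-only route from a1 to d4 makes exactly 3 down-moves and 3 right-moves in some order.
With no other constraints that would be C(6,3) = 20 routes.
Subtract routes through each blocked cell (inclusion–exclusion for overlaps): − through d2: 4 → 16.
That gives 16 routes.

16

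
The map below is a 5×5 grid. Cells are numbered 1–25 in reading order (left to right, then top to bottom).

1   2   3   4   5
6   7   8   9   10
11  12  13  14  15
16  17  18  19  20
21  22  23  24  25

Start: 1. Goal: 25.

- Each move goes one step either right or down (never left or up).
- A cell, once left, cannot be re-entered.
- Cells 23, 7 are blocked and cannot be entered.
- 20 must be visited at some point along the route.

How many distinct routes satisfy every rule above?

15

A right/down-only route from 1 to 25 makes exactly 4 down-moves and 4 right-moves in some order.
With no other constraints that would be C(8,4) = 70 routes.
Split at 20 and multiply the segment counts (each segment already excludes blocked cells): 1→20: 15; 20→25: 1; product = 15.
That gives 15 routes.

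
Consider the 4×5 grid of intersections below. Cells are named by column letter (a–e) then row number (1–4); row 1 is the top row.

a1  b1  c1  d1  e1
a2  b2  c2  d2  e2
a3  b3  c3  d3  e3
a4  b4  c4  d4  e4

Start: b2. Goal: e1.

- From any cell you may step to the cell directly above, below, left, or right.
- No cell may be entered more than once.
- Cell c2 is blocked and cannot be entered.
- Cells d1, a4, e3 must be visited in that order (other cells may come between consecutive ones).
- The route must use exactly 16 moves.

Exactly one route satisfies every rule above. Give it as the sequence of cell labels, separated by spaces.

The waypoints must appear in the order d1, a4, e3, with no cell reused.
Route from b2: up to b1, 2× right (reaching d1), 2× down (reaching d3), 3× left (reaching a3), down to a4, 4× right (reaching e4), 3× up (reaching e1) — 16 moves in all.
Check: order respected (d1 at step 3, a4 at step 9, e3 at step 14); 16 moves as required.

b2 b1 c1 d1 d2 d3 c3 b3 a3 a4 b4 c4 d4 e4 e3 e2 e1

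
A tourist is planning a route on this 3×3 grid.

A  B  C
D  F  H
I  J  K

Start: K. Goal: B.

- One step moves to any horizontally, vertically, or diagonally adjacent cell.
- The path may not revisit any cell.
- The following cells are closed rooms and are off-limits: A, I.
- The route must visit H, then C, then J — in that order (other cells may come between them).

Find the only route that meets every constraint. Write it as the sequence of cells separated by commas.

K, H, C, F, J, D, B

The waypoints must appear in the order H, C, J, with no cell reused.
Route from K: 2× up (reaching C), down-left to F, down to J, up-left to D, up-right to B — 6 moves in all.
Check: order respected (H at step 1, C at step 2, J at step 4).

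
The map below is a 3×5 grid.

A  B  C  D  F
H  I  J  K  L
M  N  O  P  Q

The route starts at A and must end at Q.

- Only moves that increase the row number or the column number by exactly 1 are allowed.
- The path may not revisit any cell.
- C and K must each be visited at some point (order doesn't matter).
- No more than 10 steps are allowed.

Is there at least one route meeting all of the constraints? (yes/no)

One route that works: A → B → C → J → K → P → Q.

yes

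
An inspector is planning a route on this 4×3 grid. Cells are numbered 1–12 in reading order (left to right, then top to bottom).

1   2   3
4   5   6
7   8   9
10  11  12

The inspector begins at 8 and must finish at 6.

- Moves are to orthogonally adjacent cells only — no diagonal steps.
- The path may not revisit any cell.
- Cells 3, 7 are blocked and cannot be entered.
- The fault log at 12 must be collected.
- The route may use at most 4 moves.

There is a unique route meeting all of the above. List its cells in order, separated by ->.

8 -> 11 -> 12 -> 9 -> 6

The 4-move cap with required stops at 12 leaves no slack for detours.
Route from 8: down 1 to 11, right 1 to 12, up 2 to 6 — 4 moves in all.
Check: all required cells visited; 4 ≤ 4 moves.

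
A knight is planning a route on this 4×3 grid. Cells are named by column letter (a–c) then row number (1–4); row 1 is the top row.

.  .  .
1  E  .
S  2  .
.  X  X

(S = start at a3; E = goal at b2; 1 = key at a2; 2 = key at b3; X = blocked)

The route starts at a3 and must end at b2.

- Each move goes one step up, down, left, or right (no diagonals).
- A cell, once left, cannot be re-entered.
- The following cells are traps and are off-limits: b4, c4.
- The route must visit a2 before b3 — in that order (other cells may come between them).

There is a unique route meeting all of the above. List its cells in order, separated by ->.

The waypoints must appear in the order a2, b3, with no cell reused.
Route from a3: up 2 to a1, right 2 to c1, down 2 to c3, left 1 to b3, up 1 to b2 — 8 moves in all.
Check: order respected (1 at step 1, 2 at step 7).

a3 -> a2 -> a1 -> b1 -> c1 -> c2 -> c3 -> b3 -> b2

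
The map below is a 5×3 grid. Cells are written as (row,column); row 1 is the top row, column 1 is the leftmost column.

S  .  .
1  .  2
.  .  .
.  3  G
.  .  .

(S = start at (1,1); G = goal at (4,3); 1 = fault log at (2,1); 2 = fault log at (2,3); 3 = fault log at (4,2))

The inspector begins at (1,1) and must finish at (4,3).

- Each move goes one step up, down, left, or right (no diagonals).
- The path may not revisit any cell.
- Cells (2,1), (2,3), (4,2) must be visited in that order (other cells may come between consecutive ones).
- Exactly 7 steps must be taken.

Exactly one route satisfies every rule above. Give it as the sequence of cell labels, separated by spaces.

(1,1) (2,1) (2,2) (2,3) (3,3) (3,2) (4,2) (4,3)

The waypoints must appear in the order (2,1), (2,3), (4,2), with no cell reused.
Route from (1,1): down to (2,1), 2× right (reaching (2,3)), down to (3,3), left to (3,2), down to (4,2), right to (4,3) — 7 moves in all.
Check: order respected (1 at step 1, 2 at step 3, 3 at step 6); 7 moves as required.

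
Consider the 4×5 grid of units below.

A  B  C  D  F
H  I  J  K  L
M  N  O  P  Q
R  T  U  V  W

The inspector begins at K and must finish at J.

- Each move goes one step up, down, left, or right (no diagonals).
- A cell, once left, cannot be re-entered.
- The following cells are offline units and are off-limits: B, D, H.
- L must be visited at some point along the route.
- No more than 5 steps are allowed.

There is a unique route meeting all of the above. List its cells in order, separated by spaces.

K L Q P O J

The 5-move cap with required stops at L leaves no slack for detours.
Route from K: right 1 to L, down 1 to Q, left 2 to O, up 1 to J — 5 moves in all.
Check: all required cells visited; 5 ≤ 5 moves.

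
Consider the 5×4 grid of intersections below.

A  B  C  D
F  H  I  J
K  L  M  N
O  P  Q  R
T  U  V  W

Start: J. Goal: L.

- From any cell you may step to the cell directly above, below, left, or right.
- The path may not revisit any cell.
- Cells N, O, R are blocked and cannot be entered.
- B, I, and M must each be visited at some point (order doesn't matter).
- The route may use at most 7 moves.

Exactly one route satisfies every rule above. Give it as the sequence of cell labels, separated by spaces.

The budget equals the shortest possible length, so every move has to be on a shortest route through the required cells.
Route from J: up 1 to D, left 2 to B, down 1 to H, right 1 to I, down 1 to M, left 1 to L — 7 moves in all.
Check: all required cells visited; 7 ≤ 7 moves.

J D C B H I M L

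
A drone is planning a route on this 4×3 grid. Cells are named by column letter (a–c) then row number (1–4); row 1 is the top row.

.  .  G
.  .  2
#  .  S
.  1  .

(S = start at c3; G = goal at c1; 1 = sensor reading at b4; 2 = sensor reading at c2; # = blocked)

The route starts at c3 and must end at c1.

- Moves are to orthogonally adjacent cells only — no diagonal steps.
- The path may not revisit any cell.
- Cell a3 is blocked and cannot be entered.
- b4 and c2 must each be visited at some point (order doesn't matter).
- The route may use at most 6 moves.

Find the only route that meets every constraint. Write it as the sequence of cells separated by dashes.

c3 - c4 - b4 - b3 - b2 - c2 - c1

The 6-move cap with required stops at b4, c2 leaves no slack for detours.
Route from c3: down to c4, left to b4, 2× up (reaching b2), right to c2, up to c1 — 6 moves in all.
Check: all required cells visited; 6 ≤ 6 moves.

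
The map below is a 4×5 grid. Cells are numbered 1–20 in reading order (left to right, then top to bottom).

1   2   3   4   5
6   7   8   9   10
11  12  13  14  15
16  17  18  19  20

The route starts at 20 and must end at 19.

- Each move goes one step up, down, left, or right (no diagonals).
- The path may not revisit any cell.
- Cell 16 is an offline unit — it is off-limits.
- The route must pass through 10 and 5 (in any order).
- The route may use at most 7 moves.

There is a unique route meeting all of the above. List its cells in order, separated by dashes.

Any route must reach 10 and 5 and still end at 19 within 7 moves, so the order of the required stops is forced.
Route from 20: up 3 to 5, left 1 to 4, down 3 to 19 — 7 moves in all.
Check: all required cells visited; 7 ≤ 7 moves.

20 - 15 - 10 - 5 - 4 - 9 - 14 - 19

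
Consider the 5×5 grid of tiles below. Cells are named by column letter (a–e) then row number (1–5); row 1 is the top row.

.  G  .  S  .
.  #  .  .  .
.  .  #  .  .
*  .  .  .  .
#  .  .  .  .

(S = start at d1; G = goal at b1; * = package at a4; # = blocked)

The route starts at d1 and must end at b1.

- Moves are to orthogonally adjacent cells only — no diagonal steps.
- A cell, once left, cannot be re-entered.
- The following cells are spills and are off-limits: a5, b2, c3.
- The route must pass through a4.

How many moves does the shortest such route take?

Any route passes through a4 somewhere between d1 and b1. Summing Manhattan distances along the two legs (d1 → a4 → b1) gives a lower bound of 6 + 4 = 10 moves.
A route of 10 moves achieves this: d1 → d2 → d3 → d4 → c4 → b4 → a4 → a3 → a2 → a1 → b1.
Since 10 matches the lower bound, it is optimal.

10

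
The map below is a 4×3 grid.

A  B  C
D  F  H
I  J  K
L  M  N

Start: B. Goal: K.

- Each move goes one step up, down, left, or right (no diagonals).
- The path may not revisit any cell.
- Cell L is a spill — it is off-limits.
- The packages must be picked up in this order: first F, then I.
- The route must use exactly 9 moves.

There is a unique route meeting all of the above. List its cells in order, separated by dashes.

B - C - H - F - D - I - J - M - N - K

The waypoints must appear in the order F, I, with no cell reused.
Route from B: right to C, down to H, 2× left (reaching D), down to I, right to J, down to M, right to N, up to K — 9 moves in all.
Check: order respected (F at step 3, I at step 5); 9 moves as required.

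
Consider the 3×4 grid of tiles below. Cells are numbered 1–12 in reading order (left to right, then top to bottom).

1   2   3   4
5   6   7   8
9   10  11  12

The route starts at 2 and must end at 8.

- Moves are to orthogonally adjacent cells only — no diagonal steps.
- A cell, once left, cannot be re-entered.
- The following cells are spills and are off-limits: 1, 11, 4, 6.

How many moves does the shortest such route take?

3

The Manhattan distance from 2 to 8 is |1−2| + |2−4| = 3, so at least 3 moves are needed.
A route of 3 moves achieves this: 2 → 3 → 7 → 8.
Since 3 matches the lower bound, it is optimal.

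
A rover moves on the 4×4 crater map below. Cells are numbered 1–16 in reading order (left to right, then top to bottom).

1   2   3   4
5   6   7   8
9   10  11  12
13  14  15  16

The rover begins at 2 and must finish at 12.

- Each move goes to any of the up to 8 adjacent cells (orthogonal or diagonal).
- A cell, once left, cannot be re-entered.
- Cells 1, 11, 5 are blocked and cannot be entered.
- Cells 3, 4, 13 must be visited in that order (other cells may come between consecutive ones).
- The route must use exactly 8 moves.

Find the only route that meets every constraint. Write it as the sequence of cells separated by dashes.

2 - 3 - 4 - 7 - 10 - 13 - 14 - 15 - 12

The waypoints must appear in the order 3, 4, 13, with no cell reused.
Route from 2: right 2 to 4, down-left 3 to 13, right 2 to 15, up-right 1 to 12 — 8 moves in all.
Check: order respected (3 at step 1, 4 at step 2, 13 at step 5); 8 moves as required.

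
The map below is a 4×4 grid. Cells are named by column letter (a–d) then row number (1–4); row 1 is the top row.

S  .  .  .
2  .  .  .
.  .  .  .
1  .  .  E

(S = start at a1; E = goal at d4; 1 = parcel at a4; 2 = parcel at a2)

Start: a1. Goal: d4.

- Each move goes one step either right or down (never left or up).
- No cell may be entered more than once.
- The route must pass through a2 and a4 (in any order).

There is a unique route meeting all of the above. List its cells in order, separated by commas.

a1, a2, a3, a4, b4, c4, d4

Moves only go right or down, so the column and row indices never decrease.
Route from a1: down 3 to a4, right 3 to d4 — 6 moves in all.
Check: all required cells visited.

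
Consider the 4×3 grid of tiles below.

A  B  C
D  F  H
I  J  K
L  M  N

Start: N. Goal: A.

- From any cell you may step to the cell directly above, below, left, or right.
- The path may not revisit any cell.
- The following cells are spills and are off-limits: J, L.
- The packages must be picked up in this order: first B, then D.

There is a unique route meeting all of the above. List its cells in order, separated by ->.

N -> K -> H -> C -> B -> F -> D -> A

The waypoints must appear in the order B, D, with no cell reused.
Route from N: 3× up (reaching C), left to B, down to F, left to D, up to A — 7 moves in all.
Check: order respected (B at step 4, D at step 6).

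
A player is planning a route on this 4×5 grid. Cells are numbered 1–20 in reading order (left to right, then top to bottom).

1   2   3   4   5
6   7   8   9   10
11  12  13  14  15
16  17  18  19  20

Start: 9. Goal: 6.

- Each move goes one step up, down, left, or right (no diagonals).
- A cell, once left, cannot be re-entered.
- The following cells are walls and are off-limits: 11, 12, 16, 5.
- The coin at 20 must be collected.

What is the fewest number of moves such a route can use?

9

Any route passes through 20 somewhere between 9 and 6. Summing Manhattan distances along the two legs (9 → 20 → 6) gives a lower bound of 3 + 6 = 9 moves.
A route of 9 moves achieves this: 9 → 14 → 15 → 20 → 19 → 18 → 13 → 8 → 7 → 6.
Since 9 matches the lower bound, it is optimal.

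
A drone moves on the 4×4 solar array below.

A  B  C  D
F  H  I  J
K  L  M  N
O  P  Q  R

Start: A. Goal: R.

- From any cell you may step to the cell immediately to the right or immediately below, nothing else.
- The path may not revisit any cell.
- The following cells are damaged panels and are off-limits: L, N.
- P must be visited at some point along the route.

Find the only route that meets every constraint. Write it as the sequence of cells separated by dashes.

A - F - K - O - P - Q - R

Moves only go right or down, so the column and row indices never decrease.
Route from A: down 3 to O, right 3 to R — 6 moves in all.
Check: all required cells visited.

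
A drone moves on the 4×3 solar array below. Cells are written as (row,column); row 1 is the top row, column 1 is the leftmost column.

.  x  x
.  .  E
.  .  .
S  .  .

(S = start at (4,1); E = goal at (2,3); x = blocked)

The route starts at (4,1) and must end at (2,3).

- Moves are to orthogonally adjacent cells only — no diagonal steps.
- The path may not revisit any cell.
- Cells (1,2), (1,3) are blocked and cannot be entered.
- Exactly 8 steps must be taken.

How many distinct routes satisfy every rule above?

Need simple routes of exactly 8 moves from (4,1) to (2,3) (Manhattan distance 4, so 2 moves are spent on a detour and 2 undoing it).
Enumerating: (4,1) (3,1) (2,1) (2,2) (3,2) (4,2) (4,3) (3,3) (2,3) | (4,1) (4,2) (4,3) (3,3) (3,2) (3,1) (2,1) (2,2) (2,3).
That gives 2 routes.

2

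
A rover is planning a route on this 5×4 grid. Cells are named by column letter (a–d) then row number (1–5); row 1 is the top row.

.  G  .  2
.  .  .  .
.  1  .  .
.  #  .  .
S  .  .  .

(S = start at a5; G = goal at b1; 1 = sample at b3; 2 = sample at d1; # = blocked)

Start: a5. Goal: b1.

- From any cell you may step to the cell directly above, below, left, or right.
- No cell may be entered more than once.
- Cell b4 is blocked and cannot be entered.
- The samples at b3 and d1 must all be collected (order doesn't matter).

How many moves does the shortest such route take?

9

Any route passes through b3 and d1 in some order between a5 and b1. Summing Manhattan distances along each leg and taking the cheapest ordering (a5 → b3 → d1 → b1) gives a lower bound of 3 + 4 + 2 = 9 moves.
A route of 9 moves achieves this: a5 → a4 → a3 → b3 → b2 → c2 → d2 → d1 → c1 → b1.
Since 9 matches the lower bound, it is optimal.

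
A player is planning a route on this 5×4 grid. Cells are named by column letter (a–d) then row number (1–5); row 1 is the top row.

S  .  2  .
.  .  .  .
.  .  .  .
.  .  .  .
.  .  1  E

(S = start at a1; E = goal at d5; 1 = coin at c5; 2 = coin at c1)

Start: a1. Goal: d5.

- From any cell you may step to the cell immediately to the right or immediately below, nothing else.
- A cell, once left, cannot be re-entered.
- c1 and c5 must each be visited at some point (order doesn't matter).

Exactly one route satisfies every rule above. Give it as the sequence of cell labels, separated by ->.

a1 -> b1 -> c1 -> c2 -> c3 -> c4 -> c5 -> d5

Moves only go right or down, so the column and row indices never decrease.
Route from a1: right 2 to c1, down 4 to c5, right 1 to d5 — 7 moves in all.
Check: all required cells visited.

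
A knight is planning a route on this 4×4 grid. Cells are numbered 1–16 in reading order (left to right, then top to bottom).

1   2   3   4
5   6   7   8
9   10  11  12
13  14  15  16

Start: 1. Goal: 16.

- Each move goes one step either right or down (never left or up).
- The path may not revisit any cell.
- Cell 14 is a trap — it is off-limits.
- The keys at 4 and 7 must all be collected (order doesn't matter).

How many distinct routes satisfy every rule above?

A right/down-only route from 1 to 16 makes exactly 3 down-moves and 3 right-moves in some order.
With no other constraints that would be C(6,3) = 20 routes.
7 is below but to the left of 4: going 4 → 7 would need a leftward move and 7 → 4 an upward move, so no right/down-only route can visit both required cells.
No route satisfies every constraint, so the count is 0.

0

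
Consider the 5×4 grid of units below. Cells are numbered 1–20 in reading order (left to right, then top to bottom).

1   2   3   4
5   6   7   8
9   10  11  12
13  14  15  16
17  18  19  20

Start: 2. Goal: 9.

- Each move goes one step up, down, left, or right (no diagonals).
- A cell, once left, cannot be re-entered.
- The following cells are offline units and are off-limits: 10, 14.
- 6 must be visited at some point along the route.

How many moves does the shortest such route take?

3

Any route passes through 6 somewhere between 2 and 9. Summing Manhattan distances along the two legs (2 → 6 → 9) gives a lower bound of 1 + 2 = 3 moves.
A route of 3 moves achieves this: 2 → 6 → 5 → 9.
Since 3 matches the lower bound, it is optimal.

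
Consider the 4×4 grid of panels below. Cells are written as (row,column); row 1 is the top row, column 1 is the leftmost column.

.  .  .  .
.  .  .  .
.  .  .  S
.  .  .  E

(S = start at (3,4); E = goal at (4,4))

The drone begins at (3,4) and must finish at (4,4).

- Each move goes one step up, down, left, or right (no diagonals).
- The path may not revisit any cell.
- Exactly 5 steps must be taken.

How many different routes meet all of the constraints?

Need simple routes of exactly 5 moves from (3,4) to (4,4) (Manhattan distance 1, so 2 moves are spent on a detour and 2 undoing it).
Enumerating: (3,4) (2,4) (2,3) (3,3) (4,3) (4,4) | (3,4) (3,3) (3,2) (4,2) (4,3) (4,4).
That gives 2 routes.

2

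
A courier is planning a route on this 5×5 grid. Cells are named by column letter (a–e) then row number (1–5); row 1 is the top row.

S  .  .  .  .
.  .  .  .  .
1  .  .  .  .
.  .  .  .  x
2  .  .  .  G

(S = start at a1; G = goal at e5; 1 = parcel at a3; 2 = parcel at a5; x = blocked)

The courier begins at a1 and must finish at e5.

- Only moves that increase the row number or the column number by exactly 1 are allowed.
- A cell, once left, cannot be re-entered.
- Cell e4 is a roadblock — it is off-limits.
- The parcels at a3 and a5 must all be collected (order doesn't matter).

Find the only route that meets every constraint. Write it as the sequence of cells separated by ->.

Moves only go right or down, so the column and row indices never decrease.
Route from a1: 4× down (reaching a5), 4× right (reaching e5) — 8 moves in all.
Check: all required cells visited.

a1 -> a2 -> a3 -> a4 -> a5 -> b5 -> c5 -> d5 -> e5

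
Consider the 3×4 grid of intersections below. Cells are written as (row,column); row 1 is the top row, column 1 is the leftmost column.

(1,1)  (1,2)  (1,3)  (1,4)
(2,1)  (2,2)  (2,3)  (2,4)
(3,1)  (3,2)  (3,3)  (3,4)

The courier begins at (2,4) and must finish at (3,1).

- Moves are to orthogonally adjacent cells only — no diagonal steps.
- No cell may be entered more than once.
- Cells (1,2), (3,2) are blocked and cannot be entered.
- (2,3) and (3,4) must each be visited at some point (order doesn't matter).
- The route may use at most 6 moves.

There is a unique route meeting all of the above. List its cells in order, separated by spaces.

The 6-move cap with required stops at (2,3), (3,4) leaves no slack for detours.
Route from (2,4): down to (3,4), left to (3,3), up to (2,3), 2× left (reaching (2,1)), down to (3,1) — 6 moves in all.
Check: all required cells visited; 6 ≤ 6 moves.

(2,4) (3,4) (3,3) (2,3) (2,2) (2,1) (3,1)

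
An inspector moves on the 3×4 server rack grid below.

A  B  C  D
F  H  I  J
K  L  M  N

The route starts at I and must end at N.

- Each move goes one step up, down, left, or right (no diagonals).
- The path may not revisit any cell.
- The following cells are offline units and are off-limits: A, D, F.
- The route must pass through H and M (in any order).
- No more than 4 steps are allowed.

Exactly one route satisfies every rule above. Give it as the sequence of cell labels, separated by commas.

I, H, L, M, N

The 4-move cap with required stops at H, M leaves no slack for detours.
Route from I: left to H, down to L, 2× right (reaching N) — 4 moves in all.
Check: all required cells visited; 4 ≤ 4 moves.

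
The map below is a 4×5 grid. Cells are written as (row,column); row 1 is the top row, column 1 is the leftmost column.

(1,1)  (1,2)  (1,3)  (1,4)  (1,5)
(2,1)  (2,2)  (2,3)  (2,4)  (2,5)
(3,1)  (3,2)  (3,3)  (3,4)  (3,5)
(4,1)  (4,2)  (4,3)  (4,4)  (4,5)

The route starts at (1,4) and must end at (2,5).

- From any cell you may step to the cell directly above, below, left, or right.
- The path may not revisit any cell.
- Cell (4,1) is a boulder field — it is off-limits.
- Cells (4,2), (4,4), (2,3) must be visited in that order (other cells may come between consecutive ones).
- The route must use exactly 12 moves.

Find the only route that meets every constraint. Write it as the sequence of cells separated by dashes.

The waypoints must appear in the order (4,2), (4,4), (2,3), with no cell reused.
Route from (1,4): left 2 to (1,2), down 3 to (4,2), right 2 to (4,4), up 1 to (3,4), left 1 to (3,3), up 1 to (2,3), right 2 to (2,5) — 12 moves in all.
Check: order respected ((4,2) at step 5, (4,4) at step 7, (2,3) at step 10); 12 moves as required.

(1,4) - (1,3) - (1,2) - (2,2) - (3,2) - (4,2) - (4,3) - (4,4) - (3,4) - (3,3) - (2,3) - (2,4) - (2,5)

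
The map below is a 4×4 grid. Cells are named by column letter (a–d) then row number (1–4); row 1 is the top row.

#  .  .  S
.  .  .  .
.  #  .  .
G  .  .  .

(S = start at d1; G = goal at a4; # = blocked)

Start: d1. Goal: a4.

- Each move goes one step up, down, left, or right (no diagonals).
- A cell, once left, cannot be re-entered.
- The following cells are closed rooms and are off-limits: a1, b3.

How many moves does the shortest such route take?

The Manhattan distance from d1 to a4 is |1−4| + |4−1| = 6, so at least 6 moves are needed.
A route of 6 moves achieves this: d1 → d2 → d3 → d4 → c4 → b4 → a4.
Since 6 matches the lower bound, it is optimal.

6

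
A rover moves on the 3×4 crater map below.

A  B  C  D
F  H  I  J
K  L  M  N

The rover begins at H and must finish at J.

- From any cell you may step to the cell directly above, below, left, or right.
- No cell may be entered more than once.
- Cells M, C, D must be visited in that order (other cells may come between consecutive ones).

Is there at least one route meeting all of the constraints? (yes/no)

yes

One route that works: H → L → M → I → C → D → J.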